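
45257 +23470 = 68727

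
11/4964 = 11/4964=0.00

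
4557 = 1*4557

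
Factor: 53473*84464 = 4516543472=2^4*7^1*5279^1*7639^1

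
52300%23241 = 5818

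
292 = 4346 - 4054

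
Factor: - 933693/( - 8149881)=311231/2716627 = 41^1*229^(-1 )*7591^1*11863^( - 1)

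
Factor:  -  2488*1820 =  - 4528160 = -  2^5*5^1 * 7^1*13^1*311^1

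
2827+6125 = 8952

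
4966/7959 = 4966/7959  =  0.62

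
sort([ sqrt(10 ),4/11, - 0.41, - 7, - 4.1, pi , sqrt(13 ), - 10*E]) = [ - 10*E,-7,  -  4.1, - 0.41,4/11, pi,sqrt( 10), sqrt( 13)]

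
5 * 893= 4465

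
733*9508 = 6969364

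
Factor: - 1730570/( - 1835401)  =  2^1*5^1*61^1*2837^1*1835401^( - 1 ) 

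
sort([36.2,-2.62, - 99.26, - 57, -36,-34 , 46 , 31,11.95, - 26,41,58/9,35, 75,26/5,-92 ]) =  [-99.26,-92,-57,-36,-34,-26,-2.62, 26/5,  58/9,11.95, 31,35 , 36.2, 41 , 46, 75]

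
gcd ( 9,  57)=3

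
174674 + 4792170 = 4966844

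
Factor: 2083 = 2083^1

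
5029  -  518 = 4511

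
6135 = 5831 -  - 304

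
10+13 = 23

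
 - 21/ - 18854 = 21/18854 = 0.00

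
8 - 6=2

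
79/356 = 79/356 = 0.22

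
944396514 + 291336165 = 1235732679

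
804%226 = 126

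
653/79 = 653/79=8.27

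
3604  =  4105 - 501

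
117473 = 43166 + 74307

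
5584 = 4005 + 1579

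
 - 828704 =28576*( - 29)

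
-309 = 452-761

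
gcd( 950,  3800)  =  950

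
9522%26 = 6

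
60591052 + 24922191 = 85513243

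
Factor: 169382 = 2^1*84691^1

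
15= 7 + 8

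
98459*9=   886131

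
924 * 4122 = 3808728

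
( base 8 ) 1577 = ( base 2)1101111111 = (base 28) 13r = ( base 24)1d7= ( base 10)895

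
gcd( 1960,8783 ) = 1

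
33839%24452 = 9387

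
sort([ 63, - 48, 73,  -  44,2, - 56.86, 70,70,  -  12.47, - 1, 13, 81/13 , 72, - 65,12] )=[ -65, - 56.86 , - 48, - 44,-12.47 ,-1,2, 81/13,12, 13,63,70,70, 72,73 ] 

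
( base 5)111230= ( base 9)5357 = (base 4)331210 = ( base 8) 7544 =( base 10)3940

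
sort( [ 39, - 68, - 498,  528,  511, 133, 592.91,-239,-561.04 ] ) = [- 561.04, - 498, - 239,  -  68,39,133,511,528, 592.91 ]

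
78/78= 1=1.00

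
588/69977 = 588/69977 = 0.01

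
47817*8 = 382536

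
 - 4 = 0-4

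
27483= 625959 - 598476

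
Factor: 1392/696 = 2^1=   2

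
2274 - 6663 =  - 4389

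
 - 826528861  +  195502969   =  -631025892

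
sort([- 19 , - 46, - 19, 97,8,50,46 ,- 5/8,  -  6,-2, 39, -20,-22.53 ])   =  [-46, - 22.53,-20,  -  19, -19, - 6,-2,-5/8 , 8, 39, 46, 50, 97]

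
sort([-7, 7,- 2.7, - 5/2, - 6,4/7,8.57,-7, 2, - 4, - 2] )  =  [ -7, - 7, - 6, - 4 , - 2.7,-5/2, - 2, 4/7, 2, 7, 8.57] 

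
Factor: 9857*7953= 78392721 =3^1 * 11^1*241^1*9857^1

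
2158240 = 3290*656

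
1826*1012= 1847912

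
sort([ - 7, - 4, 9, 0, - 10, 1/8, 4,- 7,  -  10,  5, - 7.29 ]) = [ - 10, - 10, - 7.29, - 7 ,-7, - 4,0, 1/8,4,  5,9] 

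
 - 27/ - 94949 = 27/94949 = 0.00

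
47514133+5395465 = 52909598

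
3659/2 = 1829 + 1/2 = 1829.50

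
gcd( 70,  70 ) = 70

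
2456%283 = 192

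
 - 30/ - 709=30/709 = 0.04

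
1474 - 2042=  - 568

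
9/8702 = 9/8702 = 0.00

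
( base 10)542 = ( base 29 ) ik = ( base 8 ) 1036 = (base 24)ME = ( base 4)20132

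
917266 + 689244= 1606510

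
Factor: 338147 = 17^1*19891^1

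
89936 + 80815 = 170751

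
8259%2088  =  1995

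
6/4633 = 6/4633 =0.00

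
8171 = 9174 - 1003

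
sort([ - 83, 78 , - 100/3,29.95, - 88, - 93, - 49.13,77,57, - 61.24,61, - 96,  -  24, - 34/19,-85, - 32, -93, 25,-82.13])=[ - 96, - 93,-93, - 88, - 85,-83, - 82.13, - 61.24, - 49.13, - 100/3, - 32,-24, -34/19, 25, 29.95, 57, 61,77, 78 ]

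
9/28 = 9/28= 0.32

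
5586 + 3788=9374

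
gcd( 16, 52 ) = 4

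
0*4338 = 0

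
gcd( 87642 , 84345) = 3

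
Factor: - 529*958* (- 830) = 2^2 * 5^1*23^2* 83^1*479^1 = 420629060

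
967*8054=7788218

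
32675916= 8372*3903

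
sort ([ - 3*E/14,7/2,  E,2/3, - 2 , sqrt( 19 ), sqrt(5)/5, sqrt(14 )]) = [ - 2, - 3*E/14, sqrt( 5) /5, 2/3,E,7/2, sqrt( 14),sqrt( 19)]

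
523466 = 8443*62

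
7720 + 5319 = 13039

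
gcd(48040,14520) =40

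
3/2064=1/688=0.00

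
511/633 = 511/633  =  0.81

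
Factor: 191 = 191^1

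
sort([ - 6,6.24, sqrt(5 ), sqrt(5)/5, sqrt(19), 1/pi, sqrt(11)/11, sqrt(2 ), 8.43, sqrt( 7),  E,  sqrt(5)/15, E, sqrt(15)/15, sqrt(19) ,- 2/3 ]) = [ - 6, - 2/3, sqrt(5 )/15, sqrt(15 )/15, sqrt(11)/11, 1/pi, sqrt( 5)/5,sqrt( 2 ), sqrt(5 ), sqrt( 7 ),  E,E, sqrt(19),sqrt(19 ),6.24, 8.43] 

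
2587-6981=  -  4394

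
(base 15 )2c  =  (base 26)1G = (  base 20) 22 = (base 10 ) 42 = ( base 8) 52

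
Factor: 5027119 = 5027119^1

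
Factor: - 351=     -  3^3*13^1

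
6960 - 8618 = -1658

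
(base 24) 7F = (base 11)157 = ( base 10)183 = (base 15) c3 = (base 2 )10110111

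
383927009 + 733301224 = 1117228233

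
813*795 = 646335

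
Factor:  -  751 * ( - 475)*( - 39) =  - 3^1* 5^2*13^1*19^1*751^1 =- 13912275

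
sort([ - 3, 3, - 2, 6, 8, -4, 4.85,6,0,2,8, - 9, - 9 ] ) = [ - 9, - 9,  -  4, - 3, - 2,0 , 2 , 3,4.85,6,6, 8,8 ]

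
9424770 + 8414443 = 17839213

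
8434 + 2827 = 11261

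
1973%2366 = 1973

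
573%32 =29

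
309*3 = 927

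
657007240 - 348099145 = 308908095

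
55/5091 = 55/5091 = 0.01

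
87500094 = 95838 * 913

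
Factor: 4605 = 3^1*5^1 * 307^1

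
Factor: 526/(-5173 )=-2^1*7^(  -  1) * 263^1*739^(-1 ) 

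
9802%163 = 22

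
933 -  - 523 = 1456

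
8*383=3064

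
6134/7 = 876  +  2/7 =876.29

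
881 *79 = 69599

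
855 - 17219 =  - 16364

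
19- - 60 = 79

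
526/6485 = 526/6485 = 0.08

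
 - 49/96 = -1 + 47/96 = - 0.51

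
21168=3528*6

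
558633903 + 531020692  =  1089654595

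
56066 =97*578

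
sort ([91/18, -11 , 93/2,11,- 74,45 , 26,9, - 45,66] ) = [  -  74, - 45,-11 , 91/18, 9,11,26,45, 93/2 , 66]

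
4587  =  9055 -4468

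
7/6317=7/6317   =  0.00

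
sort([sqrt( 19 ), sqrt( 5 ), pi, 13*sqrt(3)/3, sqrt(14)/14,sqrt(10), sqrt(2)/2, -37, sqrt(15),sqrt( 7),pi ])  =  [ -37,sqrt(14)/14, sqrt(2) /2, sqrt (5), sqrt(7 ) , pi,pi, sqrt(10),sqrt ( 15), sqrt( 19 ), 13 * sqrt(3)/3 ]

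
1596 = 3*532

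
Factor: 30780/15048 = 2^( - 1 )*3^2 * 5^1*11^( - 1) = 45/22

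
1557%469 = 150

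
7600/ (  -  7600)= -1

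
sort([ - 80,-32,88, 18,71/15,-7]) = [-80, - 32,-7,71/15, 18, 88]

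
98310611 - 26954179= 71356432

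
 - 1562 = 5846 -7408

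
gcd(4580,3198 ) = 2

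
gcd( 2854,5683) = 1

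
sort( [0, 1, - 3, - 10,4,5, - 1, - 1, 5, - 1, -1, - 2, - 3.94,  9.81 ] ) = [ - 10, - 3.94, - 3,-2,-1, - 1, - 1,  -  1,0,  1 , 4, 5,5, 9.81 ] 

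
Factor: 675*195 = 131625=3^4*5^3 * 13^1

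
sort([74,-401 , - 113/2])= [ - 401, - 113/2,74] 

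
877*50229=44050833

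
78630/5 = 15726= 15726.00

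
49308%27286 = 22022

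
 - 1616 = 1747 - 3363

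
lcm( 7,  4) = 28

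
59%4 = 3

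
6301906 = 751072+5550834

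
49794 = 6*8299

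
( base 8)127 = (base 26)39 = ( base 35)2h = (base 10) 87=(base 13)69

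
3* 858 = 2574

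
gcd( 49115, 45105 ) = 5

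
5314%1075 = 1014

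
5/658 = 5/658 = 0.01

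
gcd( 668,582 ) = 2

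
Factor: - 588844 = -2^2*147211^1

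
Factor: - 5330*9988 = -2^3*5^1*11^1* 13^1 * 41^1*227^1=- 53236040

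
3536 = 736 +2800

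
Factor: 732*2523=1846836 = 2^2*3^2 * 29^2*61^1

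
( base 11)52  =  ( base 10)57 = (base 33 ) 1O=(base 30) 1R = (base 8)71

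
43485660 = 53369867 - 9884207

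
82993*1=82993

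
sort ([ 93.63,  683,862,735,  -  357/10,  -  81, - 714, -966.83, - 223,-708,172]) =[-966.83, - 714, - 708 , - 223, - 81, - 357/10,  93.63,172,683, 735,862]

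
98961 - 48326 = 50635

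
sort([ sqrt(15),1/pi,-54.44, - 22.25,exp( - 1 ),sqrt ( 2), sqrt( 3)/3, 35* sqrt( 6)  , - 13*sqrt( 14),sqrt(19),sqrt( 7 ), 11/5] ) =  [ - 54.44, - 13* sqrt( 14),  -  22.25,1/pi, exp(  -  1), sqrt( 3)/3, sqrt(2), 11/5, sqrt( 7 ),sqrt (15),sqrt(19), 35*sqrt( 6) ]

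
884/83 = 10 + 54/83=10.65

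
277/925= 277/925 = 0.30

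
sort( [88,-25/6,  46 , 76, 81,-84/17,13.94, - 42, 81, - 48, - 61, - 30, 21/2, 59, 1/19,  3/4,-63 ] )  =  [-63, - 61,-48, - 42,  -  30 ,-84/17, - 25/6, 1/19, 3/4, 21/2, 13.94, 46 , 59,76, 81, 81, 88]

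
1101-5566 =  - 4465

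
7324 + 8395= 15719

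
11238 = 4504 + 6734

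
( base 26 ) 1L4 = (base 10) 1226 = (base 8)2312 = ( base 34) 122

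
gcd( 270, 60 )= 30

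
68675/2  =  34337+1/2 = 34337.50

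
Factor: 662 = 2^1*331^1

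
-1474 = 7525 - 8999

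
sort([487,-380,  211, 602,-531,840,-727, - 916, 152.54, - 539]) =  [- 916, - 727,  -  539, - 531,-380,152.54, 211 , 487, 602,  840]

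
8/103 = 8/103 = 0.08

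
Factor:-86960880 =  - 2^4*3^2*5^1*120779^1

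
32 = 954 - 922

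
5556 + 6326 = 11882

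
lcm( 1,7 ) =7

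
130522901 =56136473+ 74386428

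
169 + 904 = 1073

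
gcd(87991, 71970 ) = 1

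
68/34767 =68/34767  =  0.00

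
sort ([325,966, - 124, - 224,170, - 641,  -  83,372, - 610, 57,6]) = [ - 641, - 610, - 224, - 124, - 83,6, 57,170,325, 372,966 ] 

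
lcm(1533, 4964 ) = 104244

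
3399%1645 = 109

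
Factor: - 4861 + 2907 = -2^1*977^1 = - 1954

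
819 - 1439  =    -  620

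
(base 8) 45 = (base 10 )37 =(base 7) 52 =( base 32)15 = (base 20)1H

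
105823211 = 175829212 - 70006001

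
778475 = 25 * 31139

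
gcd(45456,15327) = 3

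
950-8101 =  - 7151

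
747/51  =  249/17 = 14.65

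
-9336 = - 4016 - 5320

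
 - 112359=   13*( - 8643)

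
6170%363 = 362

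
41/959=41/959 = 0.04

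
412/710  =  206/355= 0.58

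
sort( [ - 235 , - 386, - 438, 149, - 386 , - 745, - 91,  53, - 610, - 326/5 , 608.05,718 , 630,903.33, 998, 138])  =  [ - 745, - 610, - 438, - 386, - 386, - 235, - 91, - 326/5, 53, 138,149, 608.05,630 , 718, 903.33,998]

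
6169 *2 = 12338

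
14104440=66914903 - 52810463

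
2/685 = 2/685 =0.00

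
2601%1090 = 421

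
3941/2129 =1+1812/2129 =1.85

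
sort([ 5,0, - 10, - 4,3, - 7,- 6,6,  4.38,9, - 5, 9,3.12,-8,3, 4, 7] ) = [-10, - 8, - 7, - 6,- 5  , - 4, 0,3, 3,3.12, 4,4.38, 5,6, 7, 9,9] 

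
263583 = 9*29287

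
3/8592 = 1/2864 = 0.00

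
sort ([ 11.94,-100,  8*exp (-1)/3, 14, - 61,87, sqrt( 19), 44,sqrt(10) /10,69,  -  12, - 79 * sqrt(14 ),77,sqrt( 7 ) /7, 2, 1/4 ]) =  [ - 79*sqrt( 14), - 100, - 61,  -  12,  1/4,sqrt(10 )/10,sqrt( 7)/7,8*exp(-1) /3,2,sqrt ( 19),11.94,14, 44,69, 77,87]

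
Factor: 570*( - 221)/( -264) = 20995/44 = 2^( - 2)*5^1*11^( - 1)*13^1*17^1*19^1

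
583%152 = 127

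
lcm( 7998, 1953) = 167958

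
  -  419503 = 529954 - 949457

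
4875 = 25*195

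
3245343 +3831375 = 7076718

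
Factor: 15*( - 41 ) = -3^1 * 5^1*41^1 = - 615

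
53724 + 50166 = 103890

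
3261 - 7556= - 4295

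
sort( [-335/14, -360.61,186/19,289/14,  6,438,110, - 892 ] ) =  [ - 892,-360.61, - 335/14,6, 186/19, 289/14, 110, 438]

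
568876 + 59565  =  628441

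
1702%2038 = 1702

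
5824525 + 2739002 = 8563527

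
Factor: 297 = 3^3*11^1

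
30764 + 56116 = 86880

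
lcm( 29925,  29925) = 29925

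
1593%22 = 9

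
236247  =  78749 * 3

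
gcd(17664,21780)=12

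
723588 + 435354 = 1158942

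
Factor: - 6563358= - 2^1*3^2 *163^1 * 2237^1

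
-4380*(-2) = 8760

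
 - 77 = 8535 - 8612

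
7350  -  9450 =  - 2100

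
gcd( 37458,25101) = 9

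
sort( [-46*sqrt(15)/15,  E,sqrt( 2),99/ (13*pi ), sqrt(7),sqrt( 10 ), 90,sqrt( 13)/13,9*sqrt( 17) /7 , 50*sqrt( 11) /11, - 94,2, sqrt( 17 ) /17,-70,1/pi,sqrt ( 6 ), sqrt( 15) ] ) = [-94,- 70,-46*sqrt(15)/15,  sqrt( 17 ) /17, sqrt( 13 ) /13, 1/pi, sqrt (2 ),  2,99/ ( 13  *pi ), sqrt( 6 ) , sqrt( 7 ),E, sqrt( 10 ) , sqrt( 15),9*sqrt(17)/7, 50*sqrt(11) /11,90 ]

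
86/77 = 1 + 9/77 = 1.12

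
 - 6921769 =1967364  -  8889133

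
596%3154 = 596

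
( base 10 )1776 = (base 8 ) 3360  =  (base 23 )385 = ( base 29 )237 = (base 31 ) 1q9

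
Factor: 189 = 3^3*7^1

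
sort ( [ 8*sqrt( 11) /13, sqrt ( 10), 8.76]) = [8*sqrt ( 11) /13,sqrt ( 10),8.76] 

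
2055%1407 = 648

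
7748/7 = 7748/7 = 1106.86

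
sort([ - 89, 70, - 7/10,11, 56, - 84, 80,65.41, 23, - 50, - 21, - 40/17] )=[ - 89,  -  84, - 50, - 21, - 40/17,-7/10, 11,23,56, 65.41, 70,80] 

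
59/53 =59/53=1.11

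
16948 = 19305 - 2357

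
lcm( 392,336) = 2352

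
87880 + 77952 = 165832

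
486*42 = 20412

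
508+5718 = 6226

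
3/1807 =3/1807=0.00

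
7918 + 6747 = 14665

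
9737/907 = 10+667/907 = 10.74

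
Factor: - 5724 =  - 2^2*3^3*53^1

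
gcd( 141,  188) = 47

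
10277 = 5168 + 5109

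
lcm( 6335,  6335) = 6335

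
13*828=10764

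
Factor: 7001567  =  31^1*67^1*3371^1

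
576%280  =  16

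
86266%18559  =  12030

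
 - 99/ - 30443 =99/30443 = 0.00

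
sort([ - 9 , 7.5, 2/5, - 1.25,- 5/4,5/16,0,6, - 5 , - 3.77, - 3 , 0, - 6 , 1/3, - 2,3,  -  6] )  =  [ - 9, - 6, - 6, - 5, - 3.77, - 3, - 2 , - 1.25 ,-5/4 , 0 , 0, 5/16, 1/3, 2/5, 3,6 , 7.5 ] 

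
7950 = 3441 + 4509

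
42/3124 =21/1562  =  0.01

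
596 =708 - 112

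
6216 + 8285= 14501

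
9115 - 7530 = 1585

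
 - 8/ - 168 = 1/21 = 0.05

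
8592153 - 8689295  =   - 97142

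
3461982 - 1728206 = 1733776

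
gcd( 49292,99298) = 2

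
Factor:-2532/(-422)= 2^1*3^1 = 6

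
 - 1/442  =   - 1/442 = - 0.00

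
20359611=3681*5531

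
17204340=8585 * 2004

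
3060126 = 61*50166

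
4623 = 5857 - 1234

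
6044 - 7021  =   - 977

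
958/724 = 1 + 117/362  =  1.32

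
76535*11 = 841885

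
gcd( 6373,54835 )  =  1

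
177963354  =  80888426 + 97074928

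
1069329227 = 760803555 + 308525672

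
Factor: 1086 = 2^1*3^1*181^1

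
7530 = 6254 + 1276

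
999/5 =999/5 = 199.80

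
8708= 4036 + 4672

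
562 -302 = 260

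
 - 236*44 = -10384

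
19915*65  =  1294475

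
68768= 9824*7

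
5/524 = 5/524 = 0.01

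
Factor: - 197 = - 197^1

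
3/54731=3/54731 = 0.00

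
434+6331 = 6765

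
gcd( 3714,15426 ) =6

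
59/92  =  59/92   =  0.64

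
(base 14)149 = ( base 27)9I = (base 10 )261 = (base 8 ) 405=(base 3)100200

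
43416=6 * 7236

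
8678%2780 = 338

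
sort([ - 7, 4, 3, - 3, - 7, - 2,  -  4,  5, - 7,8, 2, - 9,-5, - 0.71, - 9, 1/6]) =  [-9, - 9, -7,-7, - 7,-5, - 4, - 3,-2, - 0.71, 1/6,2, 3, 4, 5, 8]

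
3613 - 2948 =665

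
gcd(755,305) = 5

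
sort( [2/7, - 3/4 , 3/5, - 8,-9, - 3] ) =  [ - 9  , - 8, - 3, - 3/4, 2/7, 3/5 ] 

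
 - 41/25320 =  - 41/25320 = - 0.00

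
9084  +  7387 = 16471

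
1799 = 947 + 852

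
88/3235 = 88/3235 = 0.03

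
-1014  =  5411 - 6425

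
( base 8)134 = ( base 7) 161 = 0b1011100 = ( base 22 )44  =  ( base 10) 92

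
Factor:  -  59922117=  -  3^2*6658013^1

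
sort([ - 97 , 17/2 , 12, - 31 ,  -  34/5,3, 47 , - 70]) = [-97, - 70, - 31  ,- 34/5,3,17/2,  12,  47 ]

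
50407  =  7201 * 7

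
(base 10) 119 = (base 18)6b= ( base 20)5j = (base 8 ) 167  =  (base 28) 47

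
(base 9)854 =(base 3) 221211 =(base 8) 1271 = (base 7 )2014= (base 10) 697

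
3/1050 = 1/350 = 0.00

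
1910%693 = 524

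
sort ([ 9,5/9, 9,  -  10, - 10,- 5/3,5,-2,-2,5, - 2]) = [-10, - 10 ,- 2, - 2, -2 , -5/3, 5/9,5,5 , 9,9 ] 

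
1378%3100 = 1378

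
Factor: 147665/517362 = 2^( - 1 )*3^( - 1)*5^1*7^1*23^( - 2 )*163^(  -  1 )*4219^1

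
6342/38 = 3171/19 = 166.89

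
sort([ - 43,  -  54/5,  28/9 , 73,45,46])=[ - 43, - 54/5 , 28/9,45,46, 73] 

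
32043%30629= 1414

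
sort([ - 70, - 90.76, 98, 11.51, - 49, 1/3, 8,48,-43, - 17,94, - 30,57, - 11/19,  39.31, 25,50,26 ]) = [ - 90.76,-70, - 49, - 43,  -  30,-17, - 11/19, 1/3,8, 11.51,25,26 , 39.31, 48,50,57,94,  98 ]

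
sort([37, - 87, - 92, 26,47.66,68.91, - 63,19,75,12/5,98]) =[ - 92, - 87, - 63,12/5, 19, 26,  37, 47.66,68.91, 75,98] 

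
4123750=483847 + 3639903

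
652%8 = 4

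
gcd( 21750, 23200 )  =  1450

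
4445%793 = 480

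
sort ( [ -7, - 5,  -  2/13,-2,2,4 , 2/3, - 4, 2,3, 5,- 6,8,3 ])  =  [  -  7, - 6, - 5,-4,-2, - 2/13,2/3,  2,2 , 3, 3, 4,5,  8 ] 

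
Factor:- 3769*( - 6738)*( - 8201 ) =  - 2^1*3^1 * 59^1*139^1*1123^1* 3769^1  =  - 208268675922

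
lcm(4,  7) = 28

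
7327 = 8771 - 1444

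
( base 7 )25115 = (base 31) 6Q6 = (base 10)6578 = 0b1100110110010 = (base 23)ca0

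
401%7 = 2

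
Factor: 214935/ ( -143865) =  - 623/417 = - 3^(-1 )*7^1*89^1* 139^ ( - 1)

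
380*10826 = 4113880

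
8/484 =2/121 = 0.02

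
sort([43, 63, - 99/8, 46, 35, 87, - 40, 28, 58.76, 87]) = [  -  40, - 99/8 , 28,35, 43,  46,58.76,63, 87, 87 ] 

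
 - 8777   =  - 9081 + 304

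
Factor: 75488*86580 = 6535751040= 2^7*3^2*5^1*7^1 * 13^1*37^1 * 337^1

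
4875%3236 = 1639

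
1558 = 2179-621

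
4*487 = 1948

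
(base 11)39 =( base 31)1B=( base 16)2A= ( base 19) 24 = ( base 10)42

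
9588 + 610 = 10198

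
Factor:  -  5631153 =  - 3^1*11^1*170641^1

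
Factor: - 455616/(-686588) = 2^4*3^2*7^( - 1 )*31^( - 1) = 144/217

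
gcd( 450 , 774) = 18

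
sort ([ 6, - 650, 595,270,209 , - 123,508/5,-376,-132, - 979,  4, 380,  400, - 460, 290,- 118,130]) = [ - 979, - 650, - 460,-376, - 132, - 123  , - 118 , 4,6, 508/5,130 , 209, 270, 290,380, 400 , 595 ] 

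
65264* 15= 978960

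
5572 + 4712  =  10284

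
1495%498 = 1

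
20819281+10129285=30948566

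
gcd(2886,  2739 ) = 3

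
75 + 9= 84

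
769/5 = 153 + 4/5= 153.80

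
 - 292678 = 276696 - 569374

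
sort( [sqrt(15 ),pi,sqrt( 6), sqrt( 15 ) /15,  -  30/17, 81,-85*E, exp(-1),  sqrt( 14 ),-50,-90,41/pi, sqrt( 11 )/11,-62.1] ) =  [ - 85*E,-90, -62.1, - 50,-30/17, sqrt( 15)/15,sqrt (11)/11, exp( - 1),sqrt(6 ), pi, sqrt( 14 ), sqrt( 15 ),41/pi, 81] 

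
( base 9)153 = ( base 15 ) 89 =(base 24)59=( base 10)129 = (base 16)81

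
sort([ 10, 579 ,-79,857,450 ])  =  [ - 79, 10 , 450,579,857 ]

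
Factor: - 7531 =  - 17^1 * 443^1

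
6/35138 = 3/17569 = 0.00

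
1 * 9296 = 9296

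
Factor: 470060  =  2^2*5^1*19^1*1237^1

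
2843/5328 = 2843/5328 = 0.53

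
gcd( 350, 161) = 7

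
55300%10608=2260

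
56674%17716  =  3526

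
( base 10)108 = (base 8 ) 154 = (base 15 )73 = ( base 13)84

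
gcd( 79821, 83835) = 9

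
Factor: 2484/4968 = 1/2 = 2^(-1 )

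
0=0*13401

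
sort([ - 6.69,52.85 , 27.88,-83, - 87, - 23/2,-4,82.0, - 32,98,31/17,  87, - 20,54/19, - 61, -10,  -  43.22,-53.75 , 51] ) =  [ - 87, - 83,- 61 , - 53.75, - 43.22, - 32, - 20, - 23/2, - 10, - 6.69 , - 4, 31/17,  54/19,  27.88, 51,52.85,82.0, 87,98]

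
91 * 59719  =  5434429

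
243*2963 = 720009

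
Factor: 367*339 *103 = 3^1* 103^1*113^1*367^1 = 12814539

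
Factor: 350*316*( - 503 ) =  - 55631800=   - 2^3*5^2*7^1 * 79^1*503^1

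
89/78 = 89/78 =1.14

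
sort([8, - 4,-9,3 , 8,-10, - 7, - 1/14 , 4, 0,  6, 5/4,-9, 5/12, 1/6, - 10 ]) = [ - 10, - 10, - 9,  -  9, - 7 , - 4  , - 1/14, 0,1/6, 5/12,5/4 , 3,4,6,  8,8 ]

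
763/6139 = 109/877 = 0.12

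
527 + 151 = 678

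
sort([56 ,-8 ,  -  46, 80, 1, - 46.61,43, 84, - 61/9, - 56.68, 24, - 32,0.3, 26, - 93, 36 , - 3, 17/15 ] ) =[ - 93, - 56.68, - 46.61, - 46, - 32, - 8, - 61/9, - 3, 0.3, 1,17/15, 24, 26, 36,43, 56,  80, 84 ]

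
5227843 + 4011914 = 9239757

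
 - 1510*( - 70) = 105700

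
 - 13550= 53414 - 66964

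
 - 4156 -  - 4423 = 267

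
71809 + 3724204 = 3796013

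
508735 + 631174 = 1139909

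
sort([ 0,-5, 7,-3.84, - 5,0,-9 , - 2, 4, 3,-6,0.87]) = [-9,-6,-5,-5, - 3.84, -2, 0, 0, 0.87, 3,4, 7]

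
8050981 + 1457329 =9508310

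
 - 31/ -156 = 31/156= 0.20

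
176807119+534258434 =711065553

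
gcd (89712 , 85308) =12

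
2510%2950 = 2510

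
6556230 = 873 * 7510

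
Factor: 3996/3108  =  9/7  =  3^2*7^ (  -  1 )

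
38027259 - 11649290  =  26377969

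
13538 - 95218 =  - 81680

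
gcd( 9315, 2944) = 23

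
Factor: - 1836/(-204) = 9 = 3^2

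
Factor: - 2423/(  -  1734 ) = 2^ ( - 1)*3^(  -  1 )*17^( - 2 )*2423^1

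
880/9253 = 880/9253 = 0.10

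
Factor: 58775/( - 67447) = - 5^2*2351^1 * 67447^( - 1)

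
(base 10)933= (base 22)1K9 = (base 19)2b2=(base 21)229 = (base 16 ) 3A5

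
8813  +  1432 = 10245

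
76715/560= 136 + 111/112 = 136.99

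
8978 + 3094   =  12072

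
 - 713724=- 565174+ - 148550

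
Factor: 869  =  11^1*79^1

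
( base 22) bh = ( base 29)8r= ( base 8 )403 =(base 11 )216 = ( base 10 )259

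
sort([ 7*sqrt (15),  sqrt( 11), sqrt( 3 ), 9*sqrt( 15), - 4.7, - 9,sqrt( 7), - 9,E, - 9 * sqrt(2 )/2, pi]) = [ - 9, - 9,  -  9*sqrt(2)/2 , - 4.7,sqrt( 3 ), sqrt( 7),E,pi,sqrt( 11),7*sqrt ( 15), 9*sqrt(15)]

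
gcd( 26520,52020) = 1020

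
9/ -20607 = - 1+6866/6869 = - 0.00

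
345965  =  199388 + 146577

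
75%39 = 36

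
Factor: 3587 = 17^1*211^1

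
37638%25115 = 12523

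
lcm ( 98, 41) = 4018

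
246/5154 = 41/859 = 0.05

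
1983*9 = 17847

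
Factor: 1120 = 2^5*5^1* 7^1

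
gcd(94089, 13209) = 3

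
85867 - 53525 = 32342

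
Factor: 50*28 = 2^3*5^2*7^1 = 1400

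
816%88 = 24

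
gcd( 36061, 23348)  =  1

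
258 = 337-79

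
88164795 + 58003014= 146167809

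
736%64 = 32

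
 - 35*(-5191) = 181685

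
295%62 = 47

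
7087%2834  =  1419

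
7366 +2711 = 10077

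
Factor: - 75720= - 2^3*3^1*5^1*631^1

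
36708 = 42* 874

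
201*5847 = 1175247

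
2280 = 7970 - 5690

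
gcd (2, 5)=1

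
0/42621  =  0  =  0.00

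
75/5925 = 1/79 = 0.01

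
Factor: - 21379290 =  - 2^1*3^1*5^1*331^1*2153^1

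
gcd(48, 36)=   12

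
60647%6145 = 5342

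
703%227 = 22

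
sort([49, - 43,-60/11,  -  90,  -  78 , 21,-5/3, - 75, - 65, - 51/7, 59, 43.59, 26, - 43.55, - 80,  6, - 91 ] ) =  [-91,- 90, - 80, - 78,-75,-65 ,  -  43.55, - 43,-51/7,-60/11,- 5/3 , 6, 21, 26, 43.59,49, 59 ] 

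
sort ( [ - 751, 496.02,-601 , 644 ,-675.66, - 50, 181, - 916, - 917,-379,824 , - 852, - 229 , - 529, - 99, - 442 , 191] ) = [-917, - 916, - 852, - 751 , - 675.66,  -  601, - 529,-442, - 379 , - 229, - 99 , -50  ,  181,191,496.02,644,824] 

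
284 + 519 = 803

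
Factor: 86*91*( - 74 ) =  - 579124 = - 2^2*7^1*13^1*37^1*43^1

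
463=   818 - 355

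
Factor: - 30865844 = -2^2*37^1 * 208553^1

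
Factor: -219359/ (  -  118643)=31337/16949 = 17^ ( - 1) * 997^( - 1 ) * 31337^1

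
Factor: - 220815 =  - 3^2*5^1*7^1*701^1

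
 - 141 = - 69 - 72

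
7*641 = 4487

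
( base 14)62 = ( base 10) 86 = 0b1010110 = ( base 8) 126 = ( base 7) 152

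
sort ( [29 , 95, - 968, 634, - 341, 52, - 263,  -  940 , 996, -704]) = [ - 968, - 940 ,-704,-341, - 263, 29,52,  95,634, 996]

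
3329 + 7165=10494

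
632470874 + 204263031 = 836733905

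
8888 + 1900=10788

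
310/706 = 155/353= 0.44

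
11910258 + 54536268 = 66446526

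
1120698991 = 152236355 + 968462636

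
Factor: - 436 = -2^2 * 109^1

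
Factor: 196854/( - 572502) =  - 109/317 = - 109^1*317^ (  -  1) 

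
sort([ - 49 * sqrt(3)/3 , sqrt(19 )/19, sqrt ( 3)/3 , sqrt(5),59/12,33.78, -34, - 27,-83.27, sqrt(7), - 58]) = [ - 83.27, - 58, - 34, - 49*sqrt(3 ) /3, - 27,  sqrt(19)/19,sqrt( 3)/3, sqrt( 5 ), sqrt(7), 59/12,33.78]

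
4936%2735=2201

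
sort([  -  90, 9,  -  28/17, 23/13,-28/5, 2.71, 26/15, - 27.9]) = [ - 90,  -  27.9,-28/5 ,-28/17 , 26/15, 23/13, 2.71, 9]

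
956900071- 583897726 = 373002345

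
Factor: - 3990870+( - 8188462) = -2^2*11^1*131^1*2113^1 = - 12179332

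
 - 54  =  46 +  - 100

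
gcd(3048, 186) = 6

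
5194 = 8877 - 3683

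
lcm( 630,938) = 42210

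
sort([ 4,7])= [4,7]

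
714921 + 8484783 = 9199704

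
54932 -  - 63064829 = 63119761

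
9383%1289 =360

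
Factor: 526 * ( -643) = -2^1 * 263^1*643^1=-338218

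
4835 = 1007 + 3828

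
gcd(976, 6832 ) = 976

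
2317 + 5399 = 7716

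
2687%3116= 2687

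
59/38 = 1 + 21/38=1.55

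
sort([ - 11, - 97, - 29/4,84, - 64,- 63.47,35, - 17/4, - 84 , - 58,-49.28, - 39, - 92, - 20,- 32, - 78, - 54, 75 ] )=[ - 97 ,-92, - 84,  -  78, - 64,  -  63.47 ,-58 , - 54, -49.28 ,- 39, - 32, - 20, - 11, - 29/4,  -  17/4,35,75,84]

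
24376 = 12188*2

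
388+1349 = 1737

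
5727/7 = 818 + 1/7 =818.14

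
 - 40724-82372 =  - 123096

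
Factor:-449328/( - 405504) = 2^( - 8)*3^( - 1)*23^1 *37^1=851/768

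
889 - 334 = 555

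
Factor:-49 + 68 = 19^1= 19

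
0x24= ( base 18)20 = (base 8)44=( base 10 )36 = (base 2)100100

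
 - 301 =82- 383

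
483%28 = 7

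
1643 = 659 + 984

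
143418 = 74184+69234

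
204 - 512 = - 308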